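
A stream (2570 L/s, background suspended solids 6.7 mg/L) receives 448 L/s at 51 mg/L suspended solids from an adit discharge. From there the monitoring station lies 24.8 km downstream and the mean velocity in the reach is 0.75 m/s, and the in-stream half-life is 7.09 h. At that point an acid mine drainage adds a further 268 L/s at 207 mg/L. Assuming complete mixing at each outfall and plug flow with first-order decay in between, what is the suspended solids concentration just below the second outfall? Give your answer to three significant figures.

Mixed concentration C = ΣQC/ΣQ = (2570·6.700 + 448.0·51.00) / 3018 = 40070/3018 = 13.28 mg/L; combined flow 3018 L/s.
Travel time t = 24.8·1000 / 0.75 = 33070 s = 9.185 h.
Half-life 7.09 h → k = ln 2 / 7.09 = 0.09776 h⁻¹ = 2.346 d⁻¹.
Decay over the reach: 13.28·exp(−kt) = 13.28·0.4074 = 5.409 mg/L.
At the second outfall, C = (3018·5.409 + 268.0·207.0) / (3018 + 268.0) = 21.85 mg/L.

21.8 mg/L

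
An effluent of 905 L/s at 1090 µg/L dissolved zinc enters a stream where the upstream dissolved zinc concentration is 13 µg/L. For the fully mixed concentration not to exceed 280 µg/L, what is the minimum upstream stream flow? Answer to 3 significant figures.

2750 L/s

Set C_mix = 280: (Q·13.00 + 905.0·1090) / (Q + 905.0) = 280
→ Q = 905.0·(1090 − 280)/(280 − 13.00) = 2746 L/s.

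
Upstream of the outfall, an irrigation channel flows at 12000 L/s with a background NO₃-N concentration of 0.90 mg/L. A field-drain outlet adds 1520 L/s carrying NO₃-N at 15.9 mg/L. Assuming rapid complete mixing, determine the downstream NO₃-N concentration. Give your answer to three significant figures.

Flow-weighted average: C = (12000·0.9000 + 1520·15.90) / 13520 = 34970/13520 = 2.586 mg/L.

2.59 mg/L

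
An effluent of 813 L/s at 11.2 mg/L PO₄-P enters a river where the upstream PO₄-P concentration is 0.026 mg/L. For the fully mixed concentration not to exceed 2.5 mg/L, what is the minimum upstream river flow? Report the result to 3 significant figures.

2860 L/s

Set C_mix = 2.5: (Q·0.02600 + 813.0·11.20) / (Q + 813.0) = 2.5
→ Q = 813.0·(11.20 − 2.5)/(2.5 − 0.02600) = 2859 L/s.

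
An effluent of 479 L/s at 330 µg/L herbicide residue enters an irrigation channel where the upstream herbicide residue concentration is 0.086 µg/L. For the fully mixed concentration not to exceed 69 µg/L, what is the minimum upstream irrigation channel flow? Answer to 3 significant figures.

1810 L/s

Set C_mix = 69: (Q·0.08600 + 479.0·330.0) / (Q + 479.0) = 69
→ Q = 479.0·(330.0 − 69)/(69 − 0.08600) = 1814 L/s.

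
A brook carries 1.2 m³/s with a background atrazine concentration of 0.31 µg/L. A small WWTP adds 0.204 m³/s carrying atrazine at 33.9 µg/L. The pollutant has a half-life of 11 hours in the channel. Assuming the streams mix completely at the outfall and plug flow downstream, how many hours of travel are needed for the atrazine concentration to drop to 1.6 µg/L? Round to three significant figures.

After mixing, C = (1.200·0.3100 + 0.2040·33.90) / 1.404 = 7.288/1.404 = 5.191 µg/L.
Half-life 11 h → k = ln 2 / 11 = 0.06301 h⁻¹ = 1.512 d⁻¹.
5.191·exp(−k·t) = 1.6 → t = ln(5.191/1.6)/k = 67230 s = 18.68 h.

18.7 h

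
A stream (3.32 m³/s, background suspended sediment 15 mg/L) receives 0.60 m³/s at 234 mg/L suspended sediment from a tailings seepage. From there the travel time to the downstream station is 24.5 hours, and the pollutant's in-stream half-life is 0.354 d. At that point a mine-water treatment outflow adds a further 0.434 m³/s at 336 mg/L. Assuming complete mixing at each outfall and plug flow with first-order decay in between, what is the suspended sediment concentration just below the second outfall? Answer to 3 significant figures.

Conservation of mass: C = (3.320·15.00 + 0.6000·234.0) / 3.920 = 190.2/3.920 = 48.52 mg/L; combined flow 3.920 m³/s.
Half-life 0.354 d → k = ln 2 / 0.354 = 1.958 d⁻¹.
Decay over the reach: 48.52·exp(−kt) = 48.52·0.1355 = 6.574 mg/L.
Second outfall: C = (3.920·6.574 + 0.4340·336.0)/4.354 = 39.41 mg/L.

39.4 mg/L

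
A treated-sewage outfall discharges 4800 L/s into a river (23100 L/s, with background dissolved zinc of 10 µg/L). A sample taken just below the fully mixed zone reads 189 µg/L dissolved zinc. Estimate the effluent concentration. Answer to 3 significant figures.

Mass balance: 23100·10.00 + 4800·Cₑ = 27900·189.0
→ Cₑ = (27900·189.0 − 23100·10.00) / 4800 = 1050 µg/L.

1050 µg/L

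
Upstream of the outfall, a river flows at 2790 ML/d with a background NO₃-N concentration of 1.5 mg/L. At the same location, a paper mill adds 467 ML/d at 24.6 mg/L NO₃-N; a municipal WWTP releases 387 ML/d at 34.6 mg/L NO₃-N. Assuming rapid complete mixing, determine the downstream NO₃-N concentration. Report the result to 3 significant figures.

Conservation of mass: C = (2790·1.500 + 467.0·24.60 + 387.0·34.60) / 3644 = 29060/3644 = 7.976 mg/L.

7.98 mg/L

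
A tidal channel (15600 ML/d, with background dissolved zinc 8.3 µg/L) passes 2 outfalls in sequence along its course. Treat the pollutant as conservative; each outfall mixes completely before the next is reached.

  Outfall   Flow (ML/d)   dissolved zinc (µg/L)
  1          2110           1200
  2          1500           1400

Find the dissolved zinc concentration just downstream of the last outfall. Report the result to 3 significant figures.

248 µg/L

Below outfall 1: Q → 17710 ML/d, C = (15600·8.300 + 2110·1200)/17710 = 150.3 µg/L.
Below outfall 2: Q → 19210 ML/d, C = (17710·150.3 + 1500·1400)/19210 = 247.9 µg/L.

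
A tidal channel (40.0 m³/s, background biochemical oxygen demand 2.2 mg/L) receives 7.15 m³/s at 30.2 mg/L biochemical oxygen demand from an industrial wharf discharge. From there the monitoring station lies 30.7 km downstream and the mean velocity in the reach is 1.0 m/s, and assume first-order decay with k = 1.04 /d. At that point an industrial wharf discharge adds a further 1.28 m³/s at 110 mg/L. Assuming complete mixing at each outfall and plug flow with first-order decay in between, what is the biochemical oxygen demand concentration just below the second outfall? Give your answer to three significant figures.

7.24 mg/L

After mixing, C = (40.00·2.200 + 7.150·30.20) / 47.15 = 303.9/47.15 = 6.446 mg/L; combined flow 47.15 m³/s.
Travel time t = 30.7·1000 / 1.0 = 30700 s = 8.528 h.
First-order decay: C = 6.446·exp(−k·t) = 6.446·0.6911 = 4.455 mg/L.
Second outfall: C = (47.15·4.455 + 1.280·110.0)/48.43 = 7.244 mg/L.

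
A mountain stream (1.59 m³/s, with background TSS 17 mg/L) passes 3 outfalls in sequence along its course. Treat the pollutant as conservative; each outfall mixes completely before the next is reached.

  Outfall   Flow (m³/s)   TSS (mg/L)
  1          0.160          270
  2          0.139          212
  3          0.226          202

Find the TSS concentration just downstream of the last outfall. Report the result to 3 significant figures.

68.7 mg/L

Below outfall 1: Q → 1.750 m³/s, C = (1.590·17.00 + 0.1600·270.0)/1.750 = 40.13 mg/L.
Below outfall 2: Q → 1.889 m³/s, C = (1.750·40.13 + 0.1390·212.0)/1.889 = 52.78 mg/L.
Below outfall 3: Q → 2.115 m³/s, C = (1.889·52.78 + 0.2260·202.0)/2.115 = 68.72 mg/L.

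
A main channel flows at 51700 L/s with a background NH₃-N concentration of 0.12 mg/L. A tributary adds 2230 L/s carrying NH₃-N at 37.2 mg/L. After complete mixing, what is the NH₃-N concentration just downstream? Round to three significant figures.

Mixed concentration C = ΣQC/ΣQ = (51700·0.1200 + 2230·37.20) / 53930 = 89160/53930 = 1.653 mg/L.

1.65 mg/L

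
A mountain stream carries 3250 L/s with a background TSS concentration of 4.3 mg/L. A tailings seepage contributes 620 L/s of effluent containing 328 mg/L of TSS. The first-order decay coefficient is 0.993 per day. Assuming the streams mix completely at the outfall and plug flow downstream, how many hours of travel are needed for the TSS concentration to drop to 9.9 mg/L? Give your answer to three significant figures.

Mixed concentration C = ΣQC/ΣQ = (3250·4.300 + 620.0·328.0) / 3870 = 217300/3870 = 56.16 mg/L.
56.16·exp(−k·t) = 9.9 → t = ln(56.16/9.9)/k = 151000 s = 41.95 h.

41.9 h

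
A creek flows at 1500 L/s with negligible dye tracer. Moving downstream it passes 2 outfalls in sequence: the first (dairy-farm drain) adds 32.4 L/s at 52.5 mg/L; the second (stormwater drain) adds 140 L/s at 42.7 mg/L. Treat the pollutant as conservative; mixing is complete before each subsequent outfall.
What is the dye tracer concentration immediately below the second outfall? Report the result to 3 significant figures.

After outfall 1: Q = 1500 + 32.40 = 1532 L/s; C = (1500·0 + 32.40·52.50)/1532 = 1.110 mg/L.
After outfall 2: Q = 1532 + 140.0 = 1672 L/s; C = (1532·1.110 + 140.0·42.70)/1672 = 4.592 mg/L.

4.59 mg/L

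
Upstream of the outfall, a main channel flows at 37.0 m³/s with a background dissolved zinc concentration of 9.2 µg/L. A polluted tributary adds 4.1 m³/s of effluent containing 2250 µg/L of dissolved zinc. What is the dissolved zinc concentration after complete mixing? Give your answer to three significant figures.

233 µg/L

After mixing, C = (37.00·9.200 + 4.100·2250) / 41.10 = 9565/41.10 = 232.7 µg/L.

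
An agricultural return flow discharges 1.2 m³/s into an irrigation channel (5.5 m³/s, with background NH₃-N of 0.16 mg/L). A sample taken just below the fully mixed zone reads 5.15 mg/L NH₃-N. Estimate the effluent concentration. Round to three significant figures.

Mass balance: 5.500·0.1600 + 1.200·Cₑ = 6.700·5.150
→ Cₑ = (6.700·5.150 − 5.500·0.1600) / 1.200 = 28.02 mg/L.

28.0 mg/L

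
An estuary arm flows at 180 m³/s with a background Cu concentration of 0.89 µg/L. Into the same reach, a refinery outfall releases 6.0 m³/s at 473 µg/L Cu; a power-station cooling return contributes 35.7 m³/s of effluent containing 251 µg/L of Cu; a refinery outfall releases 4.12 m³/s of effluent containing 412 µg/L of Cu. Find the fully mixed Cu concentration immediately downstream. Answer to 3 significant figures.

60.5 µg/L

After mixing, C = (180.0·0.8900 + 6.000·473.0 + 35.70·251.0 + 4.120·412.0) / 225.8 = 13660/225.8 = 60.47 µg/L.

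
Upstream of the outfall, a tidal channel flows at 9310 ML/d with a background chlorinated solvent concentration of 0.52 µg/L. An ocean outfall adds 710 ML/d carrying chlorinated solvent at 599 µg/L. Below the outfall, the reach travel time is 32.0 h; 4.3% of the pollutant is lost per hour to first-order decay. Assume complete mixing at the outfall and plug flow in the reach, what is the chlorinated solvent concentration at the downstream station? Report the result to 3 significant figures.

10.5 µg/L

Conservation of mass: C = (9310·0.5200 + 710.0·599.0) / 10020 = 430100/10020 = 42.93 µg/L.
4.3%/h lost → k = −ln(1 − 0.043) = 0.04395 h⁻¹.
Applying C = C₀e^(−kt): 42.93 × 0.2450 = 10.52 µg/L.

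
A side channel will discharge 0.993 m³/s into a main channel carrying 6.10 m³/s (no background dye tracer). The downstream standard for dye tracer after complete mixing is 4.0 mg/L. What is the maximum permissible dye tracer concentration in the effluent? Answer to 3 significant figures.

At the limit, (Qr·Cr + Qe·Cₑ)/(Qr + Qe) = 4.0:
Cₑ = (7.093·4.0 − 6.100·0) / 0.9930 = 28.57 mg/L.

28.6 mg/L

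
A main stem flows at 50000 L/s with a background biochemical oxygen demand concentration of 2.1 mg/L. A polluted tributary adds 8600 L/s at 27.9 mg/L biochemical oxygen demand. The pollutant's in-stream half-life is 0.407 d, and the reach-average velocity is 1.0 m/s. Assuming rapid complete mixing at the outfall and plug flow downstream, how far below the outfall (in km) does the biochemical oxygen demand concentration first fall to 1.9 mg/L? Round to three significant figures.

After mixing, C = (50000·2.100 + 8600·27.90) / 58600 = 344900/58600 = 5.886 mg/L.
Half-life 0.407 d → k = ln 2 / 0.407 = 1.703 d⁻¹.
Set 5.886·exp(−k·t) = 1.9 → t = ln(5.886/1.9)/k = 57370 s = 15.94 h.
Distance = v·t = 1.0·57370 = 57370 m = 57.37 km.

57.4 km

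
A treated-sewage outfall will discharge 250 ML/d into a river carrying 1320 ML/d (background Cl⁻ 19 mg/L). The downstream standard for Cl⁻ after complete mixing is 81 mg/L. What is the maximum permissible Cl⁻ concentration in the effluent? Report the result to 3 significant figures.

At the limit, (Qr·Cr + Qe·Cₑ)/(Qr + Qe) = 81:
Cₑ = (1570·81 − 1320·19.00) / 250.0 = 408.4 mg/L.

408 mg/L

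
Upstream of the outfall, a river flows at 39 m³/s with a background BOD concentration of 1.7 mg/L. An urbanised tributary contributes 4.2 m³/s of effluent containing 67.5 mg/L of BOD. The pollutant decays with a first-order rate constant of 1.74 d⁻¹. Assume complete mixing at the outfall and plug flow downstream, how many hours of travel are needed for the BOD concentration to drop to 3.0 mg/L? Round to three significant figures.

Flow-weighted average: C = (39.00·1.700 + 4.200·67.50) / 43.20 = 349.8/43.20 = 8.097 mg/L.
8.097·exp(−k·t) = 3.0 → t = ln(8.097/3.0)/k = 49300 s = 13.70 h.

13.7 h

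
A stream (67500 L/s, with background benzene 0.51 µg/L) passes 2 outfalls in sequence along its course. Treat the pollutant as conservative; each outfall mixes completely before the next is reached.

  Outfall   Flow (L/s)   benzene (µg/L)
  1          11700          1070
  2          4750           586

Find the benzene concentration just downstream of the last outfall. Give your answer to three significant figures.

183 µg/L

After outfall 1: Q = 67500 + 11700 = 79200 L/s; C = (67500·0.5100 + 11700·1070)/79200 = 158.5 µg/L.
After outfall 2: Q = 79200 + 4750 = 83950 L/s; C = (79200·158.5 + 4750·586.0)/83950 = 182.7 µg/L.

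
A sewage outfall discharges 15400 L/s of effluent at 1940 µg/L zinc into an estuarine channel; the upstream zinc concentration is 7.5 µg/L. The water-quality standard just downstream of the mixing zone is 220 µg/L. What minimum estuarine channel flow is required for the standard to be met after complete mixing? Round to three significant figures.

Set C_mix = 220: (Q·7.500 + 15400·1940) / (Q + 15400) = 220
→ Q = 15400·(1940 − 220)/(220 − 7.500) = 124600 L/s.

125000 L/s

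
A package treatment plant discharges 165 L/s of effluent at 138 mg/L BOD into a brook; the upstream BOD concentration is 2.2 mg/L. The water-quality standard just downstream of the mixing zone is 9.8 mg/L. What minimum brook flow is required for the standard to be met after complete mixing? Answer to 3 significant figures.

Set C_mix = 9.8: (Q·2.200 + 165.0·138.0) / (Q + 165.0) = 9.8
→ Q = 165.0·(138.0 − 9.8)/(9.8 − 2.200) = 2783 L/s.

2780 L/s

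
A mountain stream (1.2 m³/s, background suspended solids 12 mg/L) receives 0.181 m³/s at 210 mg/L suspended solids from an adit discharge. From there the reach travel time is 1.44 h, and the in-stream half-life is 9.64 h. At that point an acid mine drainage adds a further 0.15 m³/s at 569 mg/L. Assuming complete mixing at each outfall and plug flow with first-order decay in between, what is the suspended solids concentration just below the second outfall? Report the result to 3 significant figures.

Conservation of mass: C = (1.200·12.00 + 0.1810·210.0) / 1.381 = 52.41/1.381 = 37.95 mg/L; combined flow 1.381 m³/s.
Half-life 9.64 h → k = ln 2 / 9.64 = 0.07190 h⁻¹ = 1.726 d⁻¹.
Applying C = C₀e^(−kt): 37.95 × 0.9016 = 34.22 mg/L.
At the second outfall, C = (1.381·34.22 + 0.1500·569.0) / (1.381 + 0.1500) = 86.61 mg/L.

86.6 mg/L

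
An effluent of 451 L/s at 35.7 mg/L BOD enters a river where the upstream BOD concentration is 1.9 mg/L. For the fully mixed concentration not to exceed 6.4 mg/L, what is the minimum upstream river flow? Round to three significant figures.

2940 L/s

Set C_mix = 6.4: (Q·1.900 + 451.0·35.70) / (Q + 451.0) = 6.4
→ Q = 451.0·(35.70 − 6.4)/(6.4 − 1.900) = 2937 L/s.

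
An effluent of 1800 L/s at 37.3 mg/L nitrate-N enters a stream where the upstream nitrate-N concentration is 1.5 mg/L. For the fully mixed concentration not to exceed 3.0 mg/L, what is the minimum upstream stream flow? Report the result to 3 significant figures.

Set C_mix = 3.0: (Q·1.500 + 1800·37.30) / (Q + 1800) = 3.0
→ Q = 1800·(37.30 − 3.0)/(3.0 − 1.500) = 41160 L/s.

41200 L/s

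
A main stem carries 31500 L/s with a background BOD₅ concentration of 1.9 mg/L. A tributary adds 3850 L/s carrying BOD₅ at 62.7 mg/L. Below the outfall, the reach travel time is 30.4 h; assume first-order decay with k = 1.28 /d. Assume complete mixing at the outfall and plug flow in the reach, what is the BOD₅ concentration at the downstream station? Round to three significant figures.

Flow-weighted average: C = (31500·1.900 + 3850·62.70) / 35350 = 301200/35350 = 8.522 mg/L.
Applying C = C₀e^(−kt): 8.522 × 0.1976 = 1.684 mg/L.

1.68 mg/L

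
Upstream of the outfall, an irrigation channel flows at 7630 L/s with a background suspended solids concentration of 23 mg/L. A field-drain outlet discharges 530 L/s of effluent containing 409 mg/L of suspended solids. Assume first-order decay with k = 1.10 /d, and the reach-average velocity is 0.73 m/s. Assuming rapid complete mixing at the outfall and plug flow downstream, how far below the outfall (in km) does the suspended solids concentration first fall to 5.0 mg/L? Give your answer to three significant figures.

Mixed concentration C = ΣQC/ΣQ = (7630·23.00 + 530.0·409.0) / 8160 = 392300/8160 = 48.07 mg/L.
Set 48.07·exp(−k·t) = 5.0 → t = ln(48.07/5.0)/k = 177800 s = 49.38 h.
Distance = v·t = 0.73·177800 = 129800 m = 129.8 km.

130 km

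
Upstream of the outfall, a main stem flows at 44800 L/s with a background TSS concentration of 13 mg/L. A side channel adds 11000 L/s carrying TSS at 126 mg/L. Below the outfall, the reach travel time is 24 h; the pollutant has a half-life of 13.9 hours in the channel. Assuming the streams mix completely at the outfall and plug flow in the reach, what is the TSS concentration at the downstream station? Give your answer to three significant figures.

10.7 mg/L

Mass balance: C = (44800·13.00 + 11000·126.0) / 55800 = 1968000/55800 = 35.28 mg/L.
Half-life 13.9 h → k = ln 2 / 13.9 = 0.04987 h⁻¹ = 1.197 d⁻¹.
Decay over the reach: 35.28·exp(−kt) = 35.28·0.3022 = 10.66 mg/L.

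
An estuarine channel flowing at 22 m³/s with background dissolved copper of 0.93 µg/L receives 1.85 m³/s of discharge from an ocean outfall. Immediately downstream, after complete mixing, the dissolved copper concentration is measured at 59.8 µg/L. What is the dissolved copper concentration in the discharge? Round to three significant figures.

Mass balance: 22.00·0.9300 + 1.850·Cₑ = 23.85·59.80
→ Cₑ = (23.85·59.80 − 22.00·0.9300) / 1.850 = 759.9 µg/L.

760 µg/L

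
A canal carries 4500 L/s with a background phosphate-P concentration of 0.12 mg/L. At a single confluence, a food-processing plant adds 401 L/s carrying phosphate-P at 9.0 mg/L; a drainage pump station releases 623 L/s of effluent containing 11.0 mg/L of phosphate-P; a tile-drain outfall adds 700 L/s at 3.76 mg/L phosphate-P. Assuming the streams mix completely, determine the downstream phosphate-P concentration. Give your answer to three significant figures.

2.19 mg/L

Conservation of mass: C = (4500·0.1200 + 401.0·9.000 + 623.0·11.00 + 700.0·3.760) / 6224 = 13630/6224 = 2.191 mg/L.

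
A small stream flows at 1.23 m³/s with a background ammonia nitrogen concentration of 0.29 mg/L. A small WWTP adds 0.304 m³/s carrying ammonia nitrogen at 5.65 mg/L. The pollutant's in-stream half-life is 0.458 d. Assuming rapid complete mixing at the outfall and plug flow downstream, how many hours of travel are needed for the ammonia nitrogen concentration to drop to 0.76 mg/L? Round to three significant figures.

9.14 h

Conservation of mass: C = (1.230·0.2900 + 0.3040·5.650) / 1.534 = 2.074/1.534 = 1.352 mg/L.
Half-life 0.458 d → k = ln 2 / 0.458 = 1.513 d⁻¹.
1.352·exp(−k·t) = 0.76 → t = ln(1.352/0.76)/k = 32890 s = 9.137 h.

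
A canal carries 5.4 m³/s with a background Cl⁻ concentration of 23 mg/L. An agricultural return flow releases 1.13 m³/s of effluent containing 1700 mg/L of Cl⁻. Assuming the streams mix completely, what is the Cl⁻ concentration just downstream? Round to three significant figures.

After mixing, C = (5.400·23.00 + 1.130·1700) / 6.530 = 2045/6.530 = 313.2 mg/L.

313 mg/L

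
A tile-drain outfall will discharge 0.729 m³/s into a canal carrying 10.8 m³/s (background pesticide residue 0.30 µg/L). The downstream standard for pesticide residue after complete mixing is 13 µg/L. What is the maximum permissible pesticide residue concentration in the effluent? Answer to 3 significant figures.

At the limit, (Qr·Cr + Qe·Cₑ)/(Qr + Qe) = 13:
Cₑ = (11.53·13 − 10.80·0.3000) / 0.7290 = 201.1 µg/L.

201 µg/L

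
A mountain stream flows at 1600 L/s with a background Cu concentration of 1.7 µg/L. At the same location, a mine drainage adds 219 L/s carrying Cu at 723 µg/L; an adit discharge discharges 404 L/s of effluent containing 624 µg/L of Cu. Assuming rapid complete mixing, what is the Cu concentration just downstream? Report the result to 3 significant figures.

Mass balance: C = (1600·1.700 + 219.0·723.0 + 404.0·624.0) / 2223 = 413200/2223 = 185.9 µg/L.

186 µg/L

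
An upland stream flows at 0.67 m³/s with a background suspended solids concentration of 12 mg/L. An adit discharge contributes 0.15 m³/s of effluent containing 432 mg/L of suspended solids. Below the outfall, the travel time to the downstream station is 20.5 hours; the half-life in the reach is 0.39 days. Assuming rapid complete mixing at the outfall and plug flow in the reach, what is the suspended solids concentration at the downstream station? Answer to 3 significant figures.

19.5 mg/L

After mixing, C = (0.6700·12.00 + 0.1500·432.0) / 0.8200 = 72.84/0.8200 = 88.83 mg/L.
Half-life 0.39 d → k = ln 2 / 0.39 = 1.777 d⁻¹.
Decay over the reach: 88.83·exp(−kt) = 88.83·0.2191 = 19.46 mg/L.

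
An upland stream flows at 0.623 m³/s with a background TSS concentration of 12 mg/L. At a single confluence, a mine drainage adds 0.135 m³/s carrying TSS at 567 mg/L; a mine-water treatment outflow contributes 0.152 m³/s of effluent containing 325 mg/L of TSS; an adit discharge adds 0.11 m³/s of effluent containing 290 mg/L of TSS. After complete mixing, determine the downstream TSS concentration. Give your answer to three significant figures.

Mass balance: C = (0.6230·12.00 + 0.1350·567.0 + 0.1520·325.0 + 0.1100·290.0) / 1.020 = 165.3/1.020 = 162.1 mg/L.

162 mg/L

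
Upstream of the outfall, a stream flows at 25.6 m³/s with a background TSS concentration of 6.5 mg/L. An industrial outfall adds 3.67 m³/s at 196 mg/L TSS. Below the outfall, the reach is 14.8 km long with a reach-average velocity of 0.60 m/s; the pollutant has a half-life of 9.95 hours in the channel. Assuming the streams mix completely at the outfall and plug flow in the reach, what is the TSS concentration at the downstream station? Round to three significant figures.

Flow-weighted average: C = (25.60·6.500 + 3.670·196.0) / 29.27 = 885.7/29.27 = 30.26 mg/L.
Travel time t = 14.8·1000 / 0.60 = 24670 s = 6.852 h.
Half-life 9.95 h → k = ln 2 / 9.95 = 0.06966 h⁻¹ = 1.672 d⁻¹.
Decay over the reach: 30.26·exp(−kt) = 30.26·0.6204 = 18.77 mg/L.

18.8 mg/L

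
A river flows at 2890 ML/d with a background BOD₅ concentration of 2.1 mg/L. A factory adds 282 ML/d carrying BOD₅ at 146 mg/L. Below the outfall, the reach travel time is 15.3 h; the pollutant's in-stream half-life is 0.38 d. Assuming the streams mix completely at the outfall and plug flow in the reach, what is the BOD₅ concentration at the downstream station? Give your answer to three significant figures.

Mass balance: C = (2890·2.100 + 282.0·146.0) / 3172 = 47240/3172 = 14.89 mg/L.
Half-life 0.38 d → k = ln 2 / 0.38 = 1.824 d⁻¹.
First-order decay: C = 14.89·exp(−k·t) = 14.89·0.3126 = 4.656 mg/L.

4.66 mg/L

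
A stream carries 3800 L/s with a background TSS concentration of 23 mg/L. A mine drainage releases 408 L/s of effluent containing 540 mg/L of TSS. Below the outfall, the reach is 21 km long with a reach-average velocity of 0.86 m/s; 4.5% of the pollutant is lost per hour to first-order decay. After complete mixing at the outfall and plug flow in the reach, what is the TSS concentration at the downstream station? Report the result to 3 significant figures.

After mixing, C = (3800·23.00 + 408.0·540.0) / 4208 = 307700/4208 = 73.13 mg/L.
Travel time t = 21·1000 / 0.86 = 24420 s = 6.783 h.
4.5%/h lost → k = −ln(1 − 0.045) = 0.04604 h⁻¹.
Applying C = C₀e^(−kt): 73.13 × 0.7318 = 53.51 mg/L.

53.5 mg/L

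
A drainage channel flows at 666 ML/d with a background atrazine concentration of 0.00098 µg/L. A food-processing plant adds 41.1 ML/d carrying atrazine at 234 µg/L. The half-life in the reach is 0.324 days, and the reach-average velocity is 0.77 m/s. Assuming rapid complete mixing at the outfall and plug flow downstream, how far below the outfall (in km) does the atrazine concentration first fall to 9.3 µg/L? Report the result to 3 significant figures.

Mixed concentration C = ΣQC/ΣQ = (666.0·0.0009800 + 41.10·234.0) / 707.1 = 9618/707.1 = 13.60 µg/L.
Half-life 0.324 d → k = ln 2 / 0.324 = 2.139 d⁻¹.
Set 13.60·exp(−k·t) = 9.3 → t = ln(13.60/9.3)/k = 15360 s = 4.265 h.
Distance = v·t = 0.77·15360 = 11820 m = 11.82 km.

11.8 km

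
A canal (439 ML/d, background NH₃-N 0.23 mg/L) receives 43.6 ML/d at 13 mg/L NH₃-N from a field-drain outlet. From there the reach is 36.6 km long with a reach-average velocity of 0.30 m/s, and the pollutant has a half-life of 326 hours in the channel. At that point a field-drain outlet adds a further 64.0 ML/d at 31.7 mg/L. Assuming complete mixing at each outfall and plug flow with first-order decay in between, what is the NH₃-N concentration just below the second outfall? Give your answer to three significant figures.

4.85 mg/L

Mixed concentration C = ΣQC/ΣQ = (439.0·0.2300 + 43.60·13.00) / 482.6 = 667.8/482.6 = 1.384 mg/L; combined flow 482.6 ML/d.
Travel time t = 36.6·1000 / 0.30 = 122000 s = 33.89 h.
Half-life 326 h → k = ln 2 / 326 = 0.002126 h⁻¹ = 0.05103 d⁻¹.
After decay, C = 1.384 × e^(−kt) = 1.384 × 0.9305 = 1.287 mg/L.
Second outfall: C = (482.6·1.287 + 64.00·31.70)/546.6 = 4.848 mg/L.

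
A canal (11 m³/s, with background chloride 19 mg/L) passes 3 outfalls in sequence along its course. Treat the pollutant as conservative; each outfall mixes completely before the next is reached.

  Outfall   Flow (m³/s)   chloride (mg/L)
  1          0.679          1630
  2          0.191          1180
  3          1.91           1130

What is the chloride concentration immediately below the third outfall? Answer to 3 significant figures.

268 mg/L

Below outfall 1: Q → 11.68 m³/s, C = (11.00·19.00 + 0.6790·1630)/11.68 = 112.7 mg/L.
Below outfall 2: Q → 11.87 m³/s, C = (11.68·112.7 + 0.1910·1180)/11.87 = 129.8 mg/L.
Below outfall 3: Q → 13.78 m³/s, C = (11.87·129.8 + 1.910·1130)/13.78 = 268.5 mg/L.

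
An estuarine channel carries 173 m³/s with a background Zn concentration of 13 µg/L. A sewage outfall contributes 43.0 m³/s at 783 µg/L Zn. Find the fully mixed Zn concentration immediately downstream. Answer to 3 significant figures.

166 µg/L

After mixing, C = (173.0·13.00 + 43.00·783.0) / 216.0 = 35920/216.0 = 166.3 µg/L.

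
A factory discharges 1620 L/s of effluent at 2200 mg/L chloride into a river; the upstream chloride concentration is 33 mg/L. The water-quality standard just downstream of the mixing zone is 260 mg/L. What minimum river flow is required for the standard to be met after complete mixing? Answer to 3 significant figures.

13800 L/s

Set C_mix = 260: (Q·33.00 + 1620·2200) / (Q + 1620) = 260
→ Q = 1620·(2200 − 260)/(260 − 33.00) = 13840 L/s.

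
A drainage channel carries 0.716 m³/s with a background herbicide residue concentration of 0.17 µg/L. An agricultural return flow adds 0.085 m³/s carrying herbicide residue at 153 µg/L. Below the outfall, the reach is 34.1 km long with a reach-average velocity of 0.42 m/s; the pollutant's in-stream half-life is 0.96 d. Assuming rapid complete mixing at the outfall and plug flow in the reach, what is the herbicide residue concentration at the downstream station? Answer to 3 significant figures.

8.31 µg/L

After mixing, C = (0.7160·0.1700 + 0.08500·153.0) / 0.8010 = 13.13/0.8010 = 16.39 µg/L.
Travel time t = 34.1·1000 / 0.42 = 81190 s = 22.55 h.
Half-life 0.96 d → k = ln 2 / 0.96 = 0.7220 d⁻¹.
Applying C = C₀e^(−kt): 16.39 × 0.5074 = 8.315 µg/L.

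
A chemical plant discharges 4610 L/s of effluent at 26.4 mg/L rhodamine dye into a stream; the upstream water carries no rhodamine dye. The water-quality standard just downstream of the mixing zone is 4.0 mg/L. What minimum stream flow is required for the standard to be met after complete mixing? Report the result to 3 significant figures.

Set C_mix = 4.0: (Q·0 + 4610·26.40) / (Q + 4610) = 4.0
→ Q = 4610·(26.40 − 4.0)/(4.0 − 0) = 25820 L/s.

25800 L/s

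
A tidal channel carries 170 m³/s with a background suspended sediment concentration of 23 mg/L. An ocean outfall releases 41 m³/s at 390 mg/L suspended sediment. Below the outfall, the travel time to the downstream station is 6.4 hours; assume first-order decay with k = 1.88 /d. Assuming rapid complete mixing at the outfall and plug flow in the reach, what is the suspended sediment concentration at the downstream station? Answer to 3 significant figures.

Flow-weighted average: C = (170.0·23.00 + 41.00·390.0) / 211.0 = 19900/211.0 = 94.31 mg/L.
First-order decay: C = 94.31·exp(−k·t) = 94.31·0.6057 = 57.13 mg/L.

57.1 mg/L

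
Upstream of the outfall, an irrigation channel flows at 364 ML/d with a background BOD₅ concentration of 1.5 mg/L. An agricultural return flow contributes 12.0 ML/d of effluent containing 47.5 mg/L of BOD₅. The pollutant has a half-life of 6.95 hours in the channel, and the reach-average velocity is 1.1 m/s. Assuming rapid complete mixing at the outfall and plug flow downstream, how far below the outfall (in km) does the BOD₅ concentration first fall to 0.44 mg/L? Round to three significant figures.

Conservation of mass: C = (364.0·1.500 + 12.00·47.50) / 376.0 = 1116/376.0 = 2.968 mg/L.
Half-life 6.95 h → k = ln 2 / 6.95 = 0.09973 h⁻¹ = 2.394 d⁻¹.
Set 2.968·exp(−k·t) = 0.44 → t = ln(2.968/0.44)/k = 68900 s = 19.14 h.
Distance = v·t = 1.1·68900 = 75790 m = 75.79 km.

75.8 km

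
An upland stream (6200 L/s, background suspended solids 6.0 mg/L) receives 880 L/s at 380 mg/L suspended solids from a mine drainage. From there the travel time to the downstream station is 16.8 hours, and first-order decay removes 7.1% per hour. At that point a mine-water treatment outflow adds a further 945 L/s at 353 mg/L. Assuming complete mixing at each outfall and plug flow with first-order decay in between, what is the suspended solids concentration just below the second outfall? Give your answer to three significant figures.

Conservation of mass: C = (6200·6.000 + 880.0·380.0) / 7080 = 371600/7080 = 52.49 mg/L; combined flow 7080 L/s.
7.1%/h lost → k = −ln(1 − 0.071) = 0.07365 h⁻¹.
After decay, C = 52.49 × e^(−kt) = 52.49 × 0.2902 = 15.23 mg/L.
At the second outfall, C = (7080·15.23 + 945.0·353.0) / (7080 + 945.0) = 55.00 mg/L.

55.0 mg/L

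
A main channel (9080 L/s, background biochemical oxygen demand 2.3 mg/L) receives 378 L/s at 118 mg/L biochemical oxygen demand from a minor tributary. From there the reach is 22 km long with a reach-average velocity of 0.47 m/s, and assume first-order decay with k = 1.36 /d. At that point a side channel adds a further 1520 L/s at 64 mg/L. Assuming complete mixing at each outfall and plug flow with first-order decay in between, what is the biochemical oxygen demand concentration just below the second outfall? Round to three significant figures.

11.7 mg/L

After mixing, C = (9080·2.300 + 378.0·118.0) / 9458 = 65490/9458 = 6.924 mg/L; combined flow 9458 L/s.
Travel time t = 22·1000 / 0.47 = 46810 s = 13.00 h.
Decay over the reach: 6.924·exp(−kt) = 6.924·0.4786 = 3.314 mg/L.
At the second outfall, C = (9458·3.314 + 1520·64.00) / (9458 + 1520) = 11.72 mg/L.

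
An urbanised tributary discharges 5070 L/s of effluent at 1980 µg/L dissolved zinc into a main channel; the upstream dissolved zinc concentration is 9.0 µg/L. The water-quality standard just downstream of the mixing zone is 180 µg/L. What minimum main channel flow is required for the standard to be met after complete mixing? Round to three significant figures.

Set C_mix = 180: (Q·9.000 + 5070·1980) / (Q + 5070) = 180
→ Q = 5070·(1980 − 180)/(180 − 9.000) = 53370 L/s.

53400 L/s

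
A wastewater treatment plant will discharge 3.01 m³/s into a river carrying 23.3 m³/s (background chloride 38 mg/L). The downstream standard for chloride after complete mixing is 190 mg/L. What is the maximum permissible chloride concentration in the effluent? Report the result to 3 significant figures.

1370 mg/L

At the limit, (Qr·Cr + Qe·Cₑ)/(Qr + Qe) = 190:
Cₑ = (26.31·190 − 23.30·38.00) / 3.010 = 1367 mg/L.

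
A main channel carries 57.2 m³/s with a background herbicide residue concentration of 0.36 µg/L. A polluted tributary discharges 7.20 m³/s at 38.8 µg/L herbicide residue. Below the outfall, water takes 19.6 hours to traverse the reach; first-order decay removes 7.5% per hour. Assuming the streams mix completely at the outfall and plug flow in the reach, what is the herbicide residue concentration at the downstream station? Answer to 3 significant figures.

1.01 µg/L

After mixing, C = (57.20·0.3600 + 7.200·38.80) / 64.40 = 300.0/64.40 = 4.658 µg/L.
7.5%/h lost → k = −ln(1 − 0.075) = 0.07796 h⁻¹.
First-order decay: C = 4.658·exp(−k·t) = 4.658·0.2170 = 1.011 µg/L.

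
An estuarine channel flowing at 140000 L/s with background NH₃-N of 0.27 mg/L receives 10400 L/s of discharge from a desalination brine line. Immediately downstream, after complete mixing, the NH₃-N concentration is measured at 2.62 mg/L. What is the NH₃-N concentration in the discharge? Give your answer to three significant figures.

34.3 mg/L

Mass balance: 140000·0.2700 + 10400·Cₑ = 150400·2.620
→ Cₑ = (150400·2.620 − 140000·0.2700) / 10400 = 34.25 mg/L.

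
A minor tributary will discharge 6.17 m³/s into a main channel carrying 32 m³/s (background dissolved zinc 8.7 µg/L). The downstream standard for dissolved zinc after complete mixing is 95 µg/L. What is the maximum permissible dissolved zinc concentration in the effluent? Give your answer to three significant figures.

543 µg/L

At the limit, (Qr·Cr + Qe·Cₑ)/(Qr + Qe) = 95:
Cₑ = (38.17·95 − 32.00·8.700) / 6.170 = 542.6 µg/L.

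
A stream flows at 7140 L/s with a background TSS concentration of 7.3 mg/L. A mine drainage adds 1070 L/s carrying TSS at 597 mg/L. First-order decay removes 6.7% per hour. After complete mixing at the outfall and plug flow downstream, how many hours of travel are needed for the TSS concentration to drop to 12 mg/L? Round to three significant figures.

28.1 h

Mixed concentration C = ΣQC/ΣQ = (7140·7.300 + 1070·597.0) / 8210 = 690900/8210 = 84.15 mg/L.
6.7%/h lost → k = −ln(1 − 0.067) = 0.06935 h⁻¹.
84.15·exp(−k·t) = 12 → t = ln(84.15/12)/k = 101100 s = 28.09 h.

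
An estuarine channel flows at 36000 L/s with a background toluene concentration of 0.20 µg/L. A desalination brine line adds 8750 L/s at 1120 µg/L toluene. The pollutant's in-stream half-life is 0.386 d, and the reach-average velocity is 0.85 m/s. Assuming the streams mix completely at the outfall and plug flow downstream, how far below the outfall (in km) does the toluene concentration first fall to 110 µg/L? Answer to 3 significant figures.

Flow-weighted average: C = (36000·0.2000 + 8750·1120) / 44750 = 9807000/44750 = 219.2 µg/L.
Half-life 0.386 d → k = ln 2 / 0.386 = 1.796 d⁻¹.
Set 219.2·exp(−k·t) = 110 → t = ln(219.2/110)/k = 33170 s = 9.213 h.
Distance = v·t = 0.85·33170 = 28190 m = 28.19 km.

28.2 km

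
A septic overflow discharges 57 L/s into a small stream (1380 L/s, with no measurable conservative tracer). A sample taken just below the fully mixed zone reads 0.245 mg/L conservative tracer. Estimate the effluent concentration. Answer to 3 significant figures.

Mass balance: 1380·0 + 57.00·Cₑ = 1437·0.2450
→ Cₑ = (1437·0.2450 − 1380·0) / 57.00 = 6.177 mg/L.

6.18 mg/L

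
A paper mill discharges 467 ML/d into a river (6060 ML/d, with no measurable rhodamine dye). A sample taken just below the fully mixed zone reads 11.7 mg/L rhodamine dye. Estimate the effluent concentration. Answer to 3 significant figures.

Mass balance: 6060·0 + 467.0·Cₑ = 6527·11.70
→ Cₑ = (6527·11.70 − 6060·0) / 467.0 = 163.5 mg/L.

164 mg/L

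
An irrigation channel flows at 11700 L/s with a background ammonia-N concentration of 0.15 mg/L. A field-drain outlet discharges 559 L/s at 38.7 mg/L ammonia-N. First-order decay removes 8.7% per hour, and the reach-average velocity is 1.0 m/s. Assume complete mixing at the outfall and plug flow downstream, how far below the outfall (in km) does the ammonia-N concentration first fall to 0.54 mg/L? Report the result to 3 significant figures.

49.9 km

Flow-weighted average: C = (11700·0.1500 + 559.0·38.70) / 12260 = 23390/12260 = 1.908 mg/L.
8.7%/h lost → k = −ln(1 − 0.087) = 0.09102 h⁻¹.
Set 1.908·exp(−k·t) = 0.54 → t = ln(1.908/0.54)/k = 49920 s = 13.87 h.
Distance = v·t = 1.0·49920 = 49920 m = 49.92 km.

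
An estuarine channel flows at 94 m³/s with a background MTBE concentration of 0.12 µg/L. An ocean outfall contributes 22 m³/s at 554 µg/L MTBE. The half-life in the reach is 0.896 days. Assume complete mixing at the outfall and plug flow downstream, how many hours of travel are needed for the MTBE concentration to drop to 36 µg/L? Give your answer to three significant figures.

Flow-weighted average: C = (94.00·0.1200 + 22.00·554.0) / 116.0 = 12200/116.0 = 105.2 µg/L.
Half-life 0.896 d → k = ln 2 / 0.896 = 0.7736 d⁻¹.
105.2·exp(−k·t) = 36 → t = ln(105.2/36)/k = 119700 s = 33.26 h.

33.3 h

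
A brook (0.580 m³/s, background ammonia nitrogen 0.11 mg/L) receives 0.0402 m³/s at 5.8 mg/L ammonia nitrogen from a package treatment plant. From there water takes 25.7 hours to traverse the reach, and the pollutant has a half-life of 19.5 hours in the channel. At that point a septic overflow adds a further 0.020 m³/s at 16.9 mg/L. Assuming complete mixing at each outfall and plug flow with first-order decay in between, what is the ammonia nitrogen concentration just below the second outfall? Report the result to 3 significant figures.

After mixing, C = (0.5800·0.1100 + 0.04020·5.800) / 0.6202 = 0.2970/0.6202 = 0.4788 mg/L; combined flow 0.6202 m³/s.
Half-life 19.5 h → k = ln 2 / 19.5 = 0.03555 h⁻¹ = 0.8531 d⁻¹.
Decay over the reach: 0.4788·exp(−kt) = 0.4788·0.4011 = 0.1921 mg/L.
At the second outfall, C = (0.6202·0.1921 + 0.02000·16.90) / (0.6202 + 0.02000) = 0.7140 mg/L.

0.714 mg/L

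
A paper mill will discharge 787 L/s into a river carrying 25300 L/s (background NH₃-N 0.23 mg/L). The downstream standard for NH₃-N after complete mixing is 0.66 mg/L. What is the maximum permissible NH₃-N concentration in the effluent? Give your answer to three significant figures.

14.5 mg/L

At the limit, (Qr·Cr + Qe·Cₑ)/(Qr + Qe) = 0.66:
Cₑ = (26090·0.66 − 25300·0.2300) / 787.0 = 14.48 mg/L.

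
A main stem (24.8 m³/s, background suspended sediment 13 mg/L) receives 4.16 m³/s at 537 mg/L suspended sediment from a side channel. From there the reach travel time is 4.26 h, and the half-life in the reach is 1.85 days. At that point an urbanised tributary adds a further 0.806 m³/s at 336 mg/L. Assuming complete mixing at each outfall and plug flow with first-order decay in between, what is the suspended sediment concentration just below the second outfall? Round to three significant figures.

Flow-weighted average: C = (24.80·13.00 + 4.160·537.0) / 28.96 = 2556/28.96 = 88.27 mg/L; combined flow 28.96 m³/s.
Half-life 1.85 d → k = ln 2 / 1.85 = 0.3747 d⁻¹.
First-order decay: C = 88.27·exp(−k·t) = 88.27·0.9357 = 82.59 mg/L.
At the second outfall, C = (28.96·82.59 + 0.8060·336.0) / (28.96 + 0.8060) = 89.45 mg/L.

89.5 mg/L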